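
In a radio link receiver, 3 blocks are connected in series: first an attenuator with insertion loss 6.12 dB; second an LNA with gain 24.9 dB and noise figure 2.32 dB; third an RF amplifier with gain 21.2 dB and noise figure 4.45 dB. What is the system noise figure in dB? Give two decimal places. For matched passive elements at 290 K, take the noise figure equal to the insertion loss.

Convert to linear (a loss of L dB is a gain of −L dB): F_i = 10^(NF_i/10), G_i = 10^(G_i,dB/10)
  Stage 1: F_1 = 10^(6.12/10) = 4.093, G_1 = 10^(−6.12/10) = 0.2443
  Stage 2: F_2 = 10^(2.32/10) = 1.706, G_2 = 10^(24.9/10) = 309.0
  Stage 3: F_3 = 10^(4.45/10) = 2.786, G_3 = 10^(21.2/10) = 131.8
Friis cascade:
  F = 4.093 + (1.706 − 1)/0.2443 + (2.786 − 1)/75.51 = 7.006
NF = 10 log₁₀(7.006) = 8.45 dB

8.45 dB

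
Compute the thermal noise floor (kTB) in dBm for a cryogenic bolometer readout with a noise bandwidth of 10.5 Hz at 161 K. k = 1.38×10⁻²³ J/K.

P_n = kTB = 1.38×10⁻²³ × 161 × 1.05×10¹ = 2.33×10⁻²⁰ W
In dBm: 10 log₁₀(2.33×10⁻²⁰ / 10⁻³) = −166.3 dBm

−166.3 dBm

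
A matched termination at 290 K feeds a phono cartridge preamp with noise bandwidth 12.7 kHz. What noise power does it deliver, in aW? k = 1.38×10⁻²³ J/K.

50.8 aW

P_n = kTB = 1.38×10⁻²³ × 290 × 1.27×10⁴ = 5.08×10⁻¹⁷ W = 50.8 aW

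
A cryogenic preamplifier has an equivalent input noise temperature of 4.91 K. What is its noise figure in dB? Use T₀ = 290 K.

F = 1 + T_e/T₀ = 1 + 4.91/290 = 1.01693
NF = 10 log₁₀(1.01693) = 0.073 dB

0.073 dB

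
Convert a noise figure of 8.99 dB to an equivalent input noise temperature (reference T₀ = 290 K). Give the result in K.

F = 10^(8.99/10) = 7.92501
T_e = (F − 1)·T₀ = (7.92501 − 1) × 290 = 2008 K

2008 K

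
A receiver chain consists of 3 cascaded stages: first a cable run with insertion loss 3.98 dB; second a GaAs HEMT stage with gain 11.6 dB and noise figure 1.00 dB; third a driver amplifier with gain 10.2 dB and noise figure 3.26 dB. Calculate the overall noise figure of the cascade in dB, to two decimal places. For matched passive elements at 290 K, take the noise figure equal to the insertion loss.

5.24 dB

Convert to linear (a loss of L dB is a gain of −L dB): F_i = 10^(NF_i/10), G_i = 10^(G_i,dB/10)
  Stage 1: F_1 = 10^(3.98/10) = 2.500, G_1 = 10^(−3.98/10) = 0.3999
  Stage 2: F_2 = 10^(1.00/10) = 1.259, G_2 = 10^(11.6/10) = 14.45
  Stage 3: F_3 = 10^(3.26/10) = 2.118, G_3 = 10^(10.2/10) = 10.47
Friis cascade:
  F = 2.500 + (1.259 − 1)/0.3999 + (2.118 − 1)/5.781 = 3.341
NF = 10 log₁₀(3.341) = 5.24 dB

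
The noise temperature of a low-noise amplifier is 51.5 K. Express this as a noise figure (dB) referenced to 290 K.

0.710 dB

F = 1 + T_e/T₀ = 1 + 51.5/290 = 1.17759
NF = 10 log₁₀(1.17759) = 0.710 dB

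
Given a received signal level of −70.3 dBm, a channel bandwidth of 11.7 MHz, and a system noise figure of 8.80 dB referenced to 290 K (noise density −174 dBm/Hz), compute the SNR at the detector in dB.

Noise floor: N = −174 + 10 log₁₀(B) + NF
10 log₁₀(1.17×10⁷) = 70.68 dB
N = −174 + 70.68 + 8.80 = −94.52 dBm
SNR = P_sig − N = −70.3 − (−94.52) = 24.22 dB → 24.2 dB

24.2 dB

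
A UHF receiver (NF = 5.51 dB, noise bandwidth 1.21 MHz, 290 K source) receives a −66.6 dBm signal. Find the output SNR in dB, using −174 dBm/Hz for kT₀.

Noise floor: N = −174 + 10 log₁₀(B) + NF
10 log₁₀(1.21×10⁶) = 60.83 dB
N = −174 + 60.83 + 5.51 = −107.66 dBm
SNR = P_sig − N = −66.6 − (−107.66) = 41.06 dB → 41.1 dB

41.1 dB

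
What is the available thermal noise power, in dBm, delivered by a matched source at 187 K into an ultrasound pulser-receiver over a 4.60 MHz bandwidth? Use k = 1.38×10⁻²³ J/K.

−109.3 dBm

P_n = kTB = 1.38×10⁻²³ × 187 × 4.60×10⁶ = 1.19×10⁻¹⁴ W
In dBm: 10 log₁₀(1.19×10⁻¹⁴ / 10⁻³) = −109.3 dBm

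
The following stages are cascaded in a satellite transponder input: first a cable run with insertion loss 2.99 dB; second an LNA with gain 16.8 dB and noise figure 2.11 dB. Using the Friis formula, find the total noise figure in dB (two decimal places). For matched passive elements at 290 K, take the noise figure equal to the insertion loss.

5.10 dB

Convert to linear (a loss of L dB is a gain of −L dB): F_i = 10^(NF_i/10), G_i = 10^(G_i,dB/10)
  Stage 1: F_1 = 10^(2.99/10) = 1.991, G_1 = 10^(−2.99/10) = 0.5023
  Stage 2: F_2 = 10^(2.11/10) = 1.626, G_2 = 10^(16.8/10) = 47.86
Friis cascade:
  F = 1.991 + (1.626 − 1)/0.5023 = 3.236
NF = 10 log₁₀(3.236) = 5.10 dB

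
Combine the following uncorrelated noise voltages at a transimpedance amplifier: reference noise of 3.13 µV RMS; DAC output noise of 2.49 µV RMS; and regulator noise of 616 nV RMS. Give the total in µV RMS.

Uncorrelated sources add in power (mean-square): V_tot = √(ΣV_i²)
V_tot = √[(3.13×10⁻⁶)² + (2.49×10⁻⁶)² + (6.16×10⁻⁷)²] = 4.05×10⁻⁶ V = 4.05 µV

4.05 µV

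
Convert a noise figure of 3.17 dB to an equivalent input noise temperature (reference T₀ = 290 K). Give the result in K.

312 K

F = 10^(3.17/10) = 2.07491
T_e = (F − 1)·T₀ = (2.07491 − 1) × 290 = 312 K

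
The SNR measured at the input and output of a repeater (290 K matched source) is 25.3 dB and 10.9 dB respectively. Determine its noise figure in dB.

NF (dB) = SNR_in(dB) − SNR_out(dB) when the source is at T₀
NF = 25.3 − 10.9 = 14.4 dB

14.4 dB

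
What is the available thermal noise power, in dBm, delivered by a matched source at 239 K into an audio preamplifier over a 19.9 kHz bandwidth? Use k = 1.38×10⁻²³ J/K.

−131.8 dBm

P_n = kTB = 1.38×10⁻²³ × 239 × 1.99×10⁴ = 6.56×10⁻¹⁷ W
In dBm: 10 log₁₀(6.56×10⁻¹⁷ / 10⁻³) = −131.8 dBm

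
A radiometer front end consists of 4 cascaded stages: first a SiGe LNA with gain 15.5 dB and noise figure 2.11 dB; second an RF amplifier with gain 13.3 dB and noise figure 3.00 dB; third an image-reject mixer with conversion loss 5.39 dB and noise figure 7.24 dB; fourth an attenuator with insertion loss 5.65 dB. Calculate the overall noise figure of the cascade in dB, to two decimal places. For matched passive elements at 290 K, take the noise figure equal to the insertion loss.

2.23 dB

Convert to linear (a loss of L dB is a gain of −L dB): F_i = 10^(NF_i/10), G_i = 10^(G_i,dB/10)
  Stage 1: F_1 = 10^(2.11/10) = 1.626, G_1 = 10^(15.5/10) = 35.48
  Stage 2: F_2 = 10^(3.00/10) = 1.995, G_2 = 10^(13.3/10) = 21.38
  Stage 3: F_3 = 10^(7.24/10) = 5.297, G_3 = 10^(−5.39/10) = 0.2891
  Stage 4: F_4 = 10^(5.65/10) = 3.673, G_4 = 10^(−5.65/10) = 0.2723
Friis cascade:
  F = 1.626 + (1.995 − 1)/35.48 + (5.297 − 1)/758.6 + (3.673 − 1)/219.3 = 1.671
NF = 10 log₁₀(1.671) = 2.23 dB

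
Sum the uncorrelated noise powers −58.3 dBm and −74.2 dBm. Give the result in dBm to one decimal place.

Convert to linear, add, convert back:
P₁ = 1.48×10⁻⁹ W, P₂ = 3.80×10⁻¹¹ W
P_tot = 1.52×10⁻⁹ W → 10 log₁₀(P_tot / 10⁻³) = −58.2 dBm

−58.2 dBm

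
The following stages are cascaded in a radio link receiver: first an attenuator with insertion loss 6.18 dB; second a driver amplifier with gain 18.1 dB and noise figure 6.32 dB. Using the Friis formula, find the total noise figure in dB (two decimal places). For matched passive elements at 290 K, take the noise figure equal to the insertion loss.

Convert to linear (a loss of L dB is a gain of −L dB): F_i = 10^(NF_i/10), G_i = 10^(G_i,dB/10)
  Stage 1: F_1 = 10^(6.18/10) = 4.150, G_1 = 10^(−6.18/10) = 0.2410
  Stage 2: F_2 = 10^(6.32/10) = 4.285, G_2 = 10^(18.1/10) = 64.57
Friis cascade:
  F = 4.150 + (4.285 − 1)/0.2410 = 17.78
NF = 10 log₁₀(17.78) = 12.50 dB

12.50 dB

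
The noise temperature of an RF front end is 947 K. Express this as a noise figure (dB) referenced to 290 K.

F = 1 + T_e/T₀ = 1 + 947/290 = 4.26552
NF = 10 log₁₀(4.26552) = 6.30 dB

6.30 dB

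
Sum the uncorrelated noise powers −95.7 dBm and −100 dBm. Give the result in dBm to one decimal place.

−94.3 dBm

Convert to linear, add, convert back:
P₁ = 2.69×10⁻¹³ W, P₂ = 1.00×10⁻¹³ W
P_tot = 3.69×10⁻¹³ W → 10 log₁₀(P_tot / 10⁻³) = −94.3 dBm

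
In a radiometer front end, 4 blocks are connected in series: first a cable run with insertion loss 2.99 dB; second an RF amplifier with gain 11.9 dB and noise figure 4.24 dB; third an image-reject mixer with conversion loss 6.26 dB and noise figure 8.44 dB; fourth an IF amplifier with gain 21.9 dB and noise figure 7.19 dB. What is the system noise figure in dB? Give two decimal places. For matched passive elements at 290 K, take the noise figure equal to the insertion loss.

Convert to linear (a loss of L dB is a gain of −L dB): F_i = 10^(NF_i/10), G_i = 10^(G_i,dB/10)
  Stage 1: F_1 = 10^(2.99/10) = 1.991, G_1 = 10^(−2.99/10) = 0.5023
  Stage 2: F_2 = 10^(4.24/10) = 2.655, G_2 = 10^(11.9/10) = 15.49
  Stage 3: F_3 = 10^(8.44/10) = 6.982, G_3 = 10^(−6.26/10) = 0.2366
  Stage 4: F_4 = 10^(7.19/10) = 5.236, G_4 = 10^(21.9/10) = 154.9
Friis cascade:
  F = 1.991 + (2.655 − 1)/0.5023 + (6.982 − 1)/7.780 + (5.236 − 1)/1.841 = 8.355
NF = 10 log₁₀(8.355) = 9.22 dB

9.22 dB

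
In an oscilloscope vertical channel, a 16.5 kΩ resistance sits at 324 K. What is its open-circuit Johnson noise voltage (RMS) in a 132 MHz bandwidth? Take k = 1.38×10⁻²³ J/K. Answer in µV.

V_n = √(4kTRB)
4kTRB = 4 × 1.38×10⁻²³ × 324 × 1.65×10⁴ × 1.32×10⁸ = 3.90×10⁻⁸ V²
V_n = √(3.90×10⁻⁸) = 1.97×10⁻⁴ V = 197 µV

197 µV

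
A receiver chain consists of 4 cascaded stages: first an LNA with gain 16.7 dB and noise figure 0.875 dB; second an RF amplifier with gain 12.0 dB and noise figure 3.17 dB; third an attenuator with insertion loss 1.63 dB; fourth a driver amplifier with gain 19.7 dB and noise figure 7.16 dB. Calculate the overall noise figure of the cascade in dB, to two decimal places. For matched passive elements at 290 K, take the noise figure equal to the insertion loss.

Convert to linear (a loss of L dB is a gain of −L dB): F_i = 10^(NF_i/10), G_i = 10^(G_i,dB/10)
  Stage 1: F_1 = 10^(0.875/10) = 1.223, G_1 = 10^(16.7/10) = 46.77
  Stage 2: F_2 = 10^(3.17/10) = 2.075, G_2 = 10^(12.0/10) = 15.85
  Stage 3: F_3 = 10^(1.63/10) = 1.455, G_3 = 10^(−1.63/10) = 0.6871
  Stage 4: F_4 = 10^(7.16/10) = 5.200, G_4 = 10^(19.7/10) = 93.33
Friis cascade:
  F = 1.223 + (2.075 − 1)/46.77 + (1.455 − 1)/741.3 + (5.200 − 1)/509.3 = 1.255
NF = 10 log₁₀(1.255) = 0.99 dB

0.99 dB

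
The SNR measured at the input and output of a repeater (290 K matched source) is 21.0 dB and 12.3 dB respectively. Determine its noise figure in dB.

NF (dB) = SNR_in(dB) − SNR_out(dB) when the source is at T₀
NF = 21.0 − 12.3 = 8.7 dB

8.7 dB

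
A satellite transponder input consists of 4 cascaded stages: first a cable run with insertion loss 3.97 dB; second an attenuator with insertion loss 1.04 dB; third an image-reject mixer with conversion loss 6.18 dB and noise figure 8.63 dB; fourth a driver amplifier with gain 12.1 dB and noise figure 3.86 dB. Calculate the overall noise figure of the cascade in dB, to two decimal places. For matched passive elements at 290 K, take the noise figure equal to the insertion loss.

Convert to linear (a loss of L dB is a gain of −L dB): F_i = 10^(NF_i/10), G_i = 10^(G_i,dB/10)
  Stage 1: F_1 = 10^(3.97/10) = 2.495, G_1 = 10^(−3.97/10) = 0.4009
  Stage 2: F_2 = 10^(1.04/10) = 1.271, G_2 = 10^(−1.04/10) = 0.7870
  Stage 3: F_3 = 10^(8.63/10) = 7.295, G_3 = 10^(−6.18/10) = 0.2410
  Stage 4: F_4 = 10^(3.86/10) = 2.432, G_4 = 10^(12.1/10) = 16.22
Friis cascade:
  F = 2.495 + (1.271 − 1)/0.4009 + (7.295 − 1)/0.3155 + (2.432 − 1)/0.07603 = 41.96
NF = 10 log₁₀(41.96) = 16.23 dB

16.23 dB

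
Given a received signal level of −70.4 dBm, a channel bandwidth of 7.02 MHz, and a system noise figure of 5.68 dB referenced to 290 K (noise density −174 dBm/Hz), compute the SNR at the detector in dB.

29.5 dB

Noise floor: N = −174 + 10 log₁₀(B) + NF
10 log₁₀(7.02×10⁶) = 68.46 dB
N = −174 + 68.46 + 5.68 = −99.86 dBm
SNR = P_sig − N = −70.4 − (−99.86) = 29.46 dB → 29.5 dB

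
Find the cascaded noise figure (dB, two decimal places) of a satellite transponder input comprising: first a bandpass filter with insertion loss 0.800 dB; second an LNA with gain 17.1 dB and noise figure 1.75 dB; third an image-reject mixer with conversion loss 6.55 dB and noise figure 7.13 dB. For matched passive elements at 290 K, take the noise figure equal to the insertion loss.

2.78 dB

Convert to linear (a loss of L dB is a gain of −L dB): F_i = 10^(NF_i/10), G_i = 10^(G_i,dB/10)
  Stage 1: F_1 = 10^(0.800/10) = 1.202, G_1 = 10^(−0.800/10) = 0.8318
  Stage 2: F_2 = 10^(1.75/10) = 1.496, G_2 = 10^(17.1/10) = 51.29
  Stage 3: F_3 = 10^(7.13/10) = 5.164, G_3 = 10^(−6.55/10) = 0.2213
Friis cascade:
  F = 1.202 + (1.496 − 1)/0.8318 + (5.164 − 1)/42.66 = 1.896
NF = 10 log₁₀(1.896) = 2.78 dB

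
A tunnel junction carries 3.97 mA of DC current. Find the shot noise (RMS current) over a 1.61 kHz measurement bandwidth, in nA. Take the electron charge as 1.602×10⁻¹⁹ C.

I_n = √(2qI·B)
2qI·B = 2 × 1.602×10⁻¹⁹ × 3.97×10⁻³ × 1.61×10³ = 2.05×10⁻¹⁸ A²
I_n = √(2.05×10⁻¹⁸) = 1.43×10⁻⁹ A = 1.43 nA

1.43 nA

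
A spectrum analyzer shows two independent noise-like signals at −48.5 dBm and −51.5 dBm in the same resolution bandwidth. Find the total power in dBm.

−46.7 dBm

Convert to linear, add, convert back:
P₁ = 1.41×10⁻⁸ W, P₂ = 7.08×10⁻⁹ W
P_tot = 2.12×10⁻⁸ W → 10 log₁₀(P_tot / 10⁻³) = −46.7 dBm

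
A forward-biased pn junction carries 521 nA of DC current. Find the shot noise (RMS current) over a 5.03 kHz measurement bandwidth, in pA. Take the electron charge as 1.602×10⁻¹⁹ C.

I_n = √(2qI·B)
2qI·B = 2 × 1.602×10⁻¹⁹ × 5.21×10⁻⁷ × 5.03×10³ = 8.40×10⁻²² A²
I_n = √(8.40×10⁻²²) = 2.90×10⁻¹¹ A = 29.0 pA

29.0 pA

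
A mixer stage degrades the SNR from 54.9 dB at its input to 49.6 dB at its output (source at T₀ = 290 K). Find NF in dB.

5.3 dB

NF (dB) = SNR_in(dB) − SNR_out(dB) when the source is at T₀
NF = 54.9 − 49.6 = 5.3 dB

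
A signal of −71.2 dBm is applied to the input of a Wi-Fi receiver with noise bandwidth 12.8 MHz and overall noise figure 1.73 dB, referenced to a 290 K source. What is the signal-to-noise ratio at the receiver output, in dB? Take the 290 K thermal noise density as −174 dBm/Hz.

30.0 dB

Noise floor: N = −174 + 10 log₁₀(B) + NF
10 log₁₀(1.28×10⁷) = 71.07 dB
N = −174 + 71.07 + 1.73 = −101.20 dBm
SNR = P_sig − N = −71.2 − (−101.20) = 30.00 dB → 30.0 dB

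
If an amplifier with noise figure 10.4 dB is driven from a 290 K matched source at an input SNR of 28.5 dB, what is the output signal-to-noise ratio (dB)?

18.1 dB

By definition F = SNR_in/SNR_out, so in dB: SNR_out = SNR_in − NF
SNR_out = 28.5 − 10.4 = 18.1 dB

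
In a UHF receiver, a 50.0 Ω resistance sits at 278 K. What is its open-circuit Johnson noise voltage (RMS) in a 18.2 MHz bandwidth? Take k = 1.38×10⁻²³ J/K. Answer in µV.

3.74 µV

V_n = √(4kTRB)
4kTRB = 4 × 1.38×10⁻²³ × 278 × 5.00×10¹ × 1.82×10⁷ = 1.40×10⁻¹¹ V²
V_n = √(1.40×10⁻¹¹) = 3.74×10⁻⁶ V = 3.74 µV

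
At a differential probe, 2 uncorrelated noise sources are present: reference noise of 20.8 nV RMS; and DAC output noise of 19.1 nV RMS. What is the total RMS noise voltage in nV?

28.2 nV

Uncorrelated sources add in power (mean-square): V_tot = √(ΣV_i²)
V_tot = √[(2.08×10⁻⁸)² + (1.91×10⁻⁸)²] = 2.82×10⁻⁸ V = 28.2 nV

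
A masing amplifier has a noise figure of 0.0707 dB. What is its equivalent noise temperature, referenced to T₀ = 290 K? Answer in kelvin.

4.76 K

F = 10^(0.0707/10) = 1.01641
T_e = (F − 1)·T₀ = (1.01641 − 1) × 290 = 4.76 K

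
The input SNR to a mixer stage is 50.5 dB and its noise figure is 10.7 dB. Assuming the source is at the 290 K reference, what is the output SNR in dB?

39.8 dB

By definition F = SNR_in/SNR_out, so in dB: SNR_out = SNR_in − NF
SNR_out = 50.5 − 10.7 = 39.8 dB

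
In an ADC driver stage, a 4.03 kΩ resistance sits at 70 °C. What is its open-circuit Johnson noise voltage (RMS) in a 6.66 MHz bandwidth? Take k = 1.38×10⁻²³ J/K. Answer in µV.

T = 70 °C + 273.15 = 343.15 K
V_n = √(4kTRB)
4kTRB = 4 × 1.38×10⁻²³ × 343.15 × 4.03×10³ × 6.66×10⁶ = 5.08×10⁻¹⁰ V²
V_n = √(5.08×10⁻¹⁰) = 2.25×10⁻⁵ V = 22.5 µV

22.5 µV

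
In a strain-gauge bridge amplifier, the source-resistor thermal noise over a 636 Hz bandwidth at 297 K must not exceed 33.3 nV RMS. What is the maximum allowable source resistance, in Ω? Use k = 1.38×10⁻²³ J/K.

106 Ω

Johnson–Nyquist: V_n = √(4kTRB) ⇒ R = V_n² / (4kTB)
4kTB = 4 × 1.38×10⁻²³ × 297 × 6.36×10² = 1.04×10⁻¹⁷
R = (3.33×10⁻⁸)² / 1.04×10⁻¹⁷ = 1.06×10² Ω = 106 Ω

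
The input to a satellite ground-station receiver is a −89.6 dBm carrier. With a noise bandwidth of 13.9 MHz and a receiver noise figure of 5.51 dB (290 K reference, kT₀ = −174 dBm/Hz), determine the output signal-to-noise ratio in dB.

7.5 dB

Noise floor: N = −174 + 10 log₁₀(B) + NF
10 log₁₀(1.39×10⁷) = 71.43 dB
N = −174 + 71.43 + 5.51 = −97.06 dBm
SNR = P_sig − N = −89.6 − (−97.06) = 7.46 dB → 7.5 dB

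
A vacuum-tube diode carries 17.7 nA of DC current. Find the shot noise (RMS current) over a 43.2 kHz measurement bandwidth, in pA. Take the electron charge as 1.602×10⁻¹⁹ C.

I_n = √(2qI·B)
2qI·B = 2 × 1.602×10⁻¹⁹ × 1.77×10⁻⁸ × 4.32×10⁴ = 2.45×10⁻²² A²
I_n = √(2.45×10⁻²²) = 1.57×10⁻¹¹ A = 15.7 pA

15.7 pA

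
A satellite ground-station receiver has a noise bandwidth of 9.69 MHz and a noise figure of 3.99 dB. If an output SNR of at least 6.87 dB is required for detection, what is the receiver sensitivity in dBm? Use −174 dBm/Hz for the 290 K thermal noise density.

−93.3 dBm

Sensitivity = −174 + 10 log₁₀(B) + NF + SNR_min
= −174 + 69.86 + 3.99 + 6.87
= −93.28 dBm → −93.3 dBm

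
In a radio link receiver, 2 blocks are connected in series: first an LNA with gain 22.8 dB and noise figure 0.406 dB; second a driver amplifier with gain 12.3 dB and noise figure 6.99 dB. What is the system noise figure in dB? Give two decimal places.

Convert to linear (a loss of L dB is a gain of −L dB): F_i = 10^(NF_i/10), G_i = 10^(G_i,dB/10)
  Stage 1: F_1 = 10^(0.406/10) = 1.098, G_1 = 10^(22.8/10) = 190.5
  Stage 2: F_2 = 10^(6.99/10) = 5.000, G_2 = 10^(12.3/10) = 16.98
Friis cascade:
  F = 1.098 + (5.000 − 1)/190.5 = 1.119
NF = 10 log₁₀(1.119) = 0.49 dB

0.49 dB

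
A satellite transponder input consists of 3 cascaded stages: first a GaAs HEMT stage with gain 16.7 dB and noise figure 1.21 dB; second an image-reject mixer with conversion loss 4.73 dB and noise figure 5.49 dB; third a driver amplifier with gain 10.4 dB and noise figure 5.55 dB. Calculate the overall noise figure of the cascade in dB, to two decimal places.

Convert to linear (a loss of L dB is a gain of −L dB): F_i = 10^(NF_i/10), G_i = 10^(G_i,dB/10)
  Stage 1: F_1 = 10^(1.21/10) = 1.321, G_1 = 10^(16.7/10) = 46.77
  Stage 2: F_2 = 10^(5.49/10) = 3.540, G_2 = 10^(−4.73/10) = 0.3365
  Stage 3: F_3 = 10^(5.55/10) = 3.589, G_3 = 10^(10.4/10) = 10.96
Friis cascade:
  F = 1.321 + (3.540 − 1)/46.77 + (3.589 − 1)/15.74 = 1.540
NF = 10 log₁₀(1.540) = 1.88 dB

1.88 dB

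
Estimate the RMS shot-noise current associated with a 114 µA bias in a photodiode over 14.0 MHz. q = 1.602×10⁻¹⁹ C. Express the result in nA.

22.6 nA

I_n = √(2qI·B)
2qI·B = 2 × 1.602×10⁻¹⁹ × 1.14×10⁻⁴ × 1.40×10⁷ = 5.11×10⁻¹⁶ A²
I_n = √(5.11×10⁻¹⁶) = 2.26×10⁻⁸ A = 22.6 nA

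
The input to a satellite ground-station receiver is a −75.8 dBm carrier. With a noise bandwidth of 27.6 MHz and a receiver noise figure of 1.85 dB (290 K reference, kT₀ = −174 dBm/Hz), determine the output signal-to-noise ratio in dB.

Noise floor: N = −174 + 10 log₁₀(B) + NF
10 log₁₀(2.76×10⁷) = 74.41 dB
N = −174 + 74.41 + 1.85 = −97.74 dBm
SNR = P_sig − N = −75.8 − (−97.74) = 21.94 dB → 21.9 dB

21.9 dB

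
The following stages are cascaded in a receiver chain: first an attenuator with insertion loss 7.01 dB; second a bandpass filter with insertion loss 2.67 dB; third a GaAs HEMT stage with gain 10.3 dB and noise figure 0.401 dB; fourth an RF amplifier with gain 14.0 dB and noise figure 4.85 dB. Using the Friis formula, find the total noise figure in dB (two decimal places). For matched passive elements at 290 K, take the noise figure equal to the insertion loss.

Convert to linear (a loss of L dB is a gain of −L dB): F_i = 10^(NF_i/10), G_i = 10^(G_i,dB/10)
  Stage 1: F_1 = 10^(7.01/10) = 5.023, G_1 = 10^(−7.01/10) = 0.1991
  Stage 2: F_2 = 10^(2.67/10) = 1.849, G_2 = 10^(−2.67/10) = 0.5408
  Stage 3: F_3 = 10^(0.401/10) = 1.097, G_3 = 10^(10.3/10) = 10.72
  Stage 4: F_4 = 10^(4.85/10) = 3.055, G_4 = 10^(14.0/10) = 25.12
Friis cascade:
  F = 5.023 + (1.849 − 1)/0.1991 + (1.097 − 1)/0.1076 + (3.055 − 1)/1.153 = 11.97
NF = 10 log₁₀(11.97) = 10.78 dB

10.78 dB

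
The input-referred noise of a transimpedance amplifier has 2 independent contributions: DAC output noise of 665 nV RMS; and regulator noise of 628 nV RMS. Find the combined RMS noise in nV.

Uncorrelated sources add in power (mean-square): V_tot = √(ΣV_i²)
V_tot = √[(6.65×10⁻⁷)² + (6.28×10⁻⁷)²] = 9.15×10⁻⁷ V = 915 nV

915 nV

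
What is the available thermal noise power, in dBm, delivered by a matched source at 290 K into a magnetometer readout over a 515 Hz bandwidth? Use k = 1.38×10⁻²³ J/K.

P_n = kTB = 1.38×10⁻²³ × 290 × 5.15×10² = 2.06×10⁻¹⁸ W
In dBm: 10 log₁₀(2.06×10⁻¹⁸ / 10⁻³) = −146.9 dBm

−146.9 dBm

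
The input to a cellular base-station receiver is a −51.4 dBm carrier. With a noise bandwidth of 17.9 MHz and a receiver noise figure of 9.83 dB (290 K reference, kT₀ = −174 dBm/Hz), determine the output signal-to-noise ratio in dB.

Noise floor: N = −174 + 10 log₁₀(B) + NF
10 log₁₀(1.79×10⁷) = 72.53 dB
N = −174 + 72.53 + 9.83 = −91.64 dBm
SNR = P_sig − N = −51.4 − (−91.64) = 40.24 dB → 40.2 dB

40.2 dB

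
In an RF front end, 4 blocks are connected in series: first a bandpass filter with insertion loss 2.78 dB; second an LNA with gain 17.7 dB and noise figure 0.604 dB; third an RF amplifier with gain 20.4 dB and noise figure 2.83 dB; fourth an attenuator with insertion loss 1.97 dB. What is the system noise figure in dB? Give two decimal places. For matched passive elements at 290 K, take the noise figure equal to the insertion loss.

3.44 dB

Convert to linear (a loss of L dB is a gain of −L dB): F_i = 10^(NF_i/10), G_i = 10^(G_i,dB/10)
  Stage 1: F_1 = 10^(2.78/10) = 1.897, G_1 = 10^(−2.78/10) = 0.5272
  Stage 2: F_2 = 10^(0.604/10) = 1.149, G_2 = 10^(17.7/10) = 58.88
  Stage 3: F_3 = 10^(2.83/10) = 1.919, G_3 = 10^(20.4/10) = 109.6
  Stage 4: F_4 = 10^(1.97/10) = 1.574, G_4 = 10^(−1.97/10) = 0.6353
Friis cascade:
  F = 1.897 + (1.149 − 1)/0.5272 + (1.919 − 1)/31.05 + (1.574 − 1)/3404 = 2.209
NF = 10 log₁₀(2.209) = 3.44 dB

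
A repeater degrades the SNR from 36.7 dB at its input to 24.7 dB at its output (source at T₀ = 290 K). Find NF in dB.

12.0 dB

NF (dB) = SNR_in(dB) − SNR_out(dB) when the source is at T₀
NF = 36.7 − 24.7 = 12.0 dB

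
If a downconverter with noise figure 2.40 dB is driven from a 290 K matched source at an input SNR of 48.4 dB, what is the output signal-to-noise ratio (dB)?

46.00 dB

By definition F = SNR_in/SNR_out, so in dB: SNR_out = SNR_in − NF
SNR_out = 48.4 − 2.40 = 46.00 dB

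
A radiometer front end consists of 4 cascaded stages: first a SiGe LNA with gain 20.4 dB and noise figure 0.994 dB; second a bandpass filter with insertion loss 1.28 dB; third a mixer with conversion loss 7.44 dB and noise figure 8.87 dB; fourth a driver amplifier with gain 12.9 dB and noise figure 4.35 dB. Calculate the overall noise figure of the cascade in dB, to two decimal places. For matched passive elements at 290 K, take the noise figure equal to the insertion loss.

Convert to linear (a loss of L dB is a gain of −L dB): F_i = 10^(NF_i/10), G_i = 10^(G_i,dB/10)
  Stage 1: F_1 = 10^(0.994/10) = 1.257, G_1 = 10^(20.4/10) = 109.6
  Stage 2: F_2 = 10^(1.28/10) = 1.343, G_2 = 10^(−1.28/10) = 0.7447
  Stage 3: F_3 = 10^(8.87/10) = 7.709, G_3 = 10^(−7.44/10) = 0.1803
  Stage 4: F_4 = 10^(4.35/10) = 2.723, G_4 = 10^(12.9/10) = 19.50
Friis cascade:
  F = 1.257 + (1.343 − 1)/109.6 + (7.709 − 1)/81.66 + (2.723 − 1)/14.72 = 1.459
NF = 10 log₁₀(1.459) = 1.64 dB

1.64 dB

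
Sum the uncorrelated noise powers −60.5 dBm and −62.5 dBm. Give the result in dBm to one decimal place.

Convert to linear, add, convert back:
P₁ = 8.91×10⁻¹⁰ W, P₂ = 5.62×10⁻¹⁰ W
P_tot = 1.45×10⁻⁹ W → 10 log₁₀(P_tot / 10⁻³) = −58.4 dBm

−58.4 dBm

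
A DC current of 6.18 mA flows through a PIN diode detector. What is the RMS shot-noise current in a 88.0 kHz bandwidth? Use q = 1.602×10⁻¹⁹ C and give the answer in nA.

I_n = √(2qI·B)
2qI·B = 2 × 1.602×10⁻¹⁹ × 6.18×10⁻³ × 8.80×10⁴ = 1.74×10⁻¹⁶ A²
I_n = √(1.74×10⁻¹⁶) = 1.32×10⁻⁸ A = 13.2 nA

13.2 nA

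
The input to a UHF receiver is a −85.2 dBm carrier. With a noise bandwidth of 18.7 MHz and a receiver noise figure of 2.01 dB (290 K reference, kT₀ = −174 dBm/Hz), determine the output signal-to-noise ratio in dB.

14.1 dB

Noise floor: N = −174 + 10 log₁₀(B) + NF
10 log₁₀(1.87×10⁷) = 72.72 dB
N = −174 + 72.72 + 2.01 = −99.27 dBm
SNR = P_sig − N = −85.2 − (−99.27) = 14.07 dB → 14.1 dB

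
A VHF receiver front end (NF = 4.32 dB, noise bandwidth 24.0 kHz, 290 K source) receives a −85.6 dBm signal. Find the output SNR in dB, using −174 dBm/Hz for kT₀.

Noise floor: N = −174 + 10 log₁₀(B) + NF
10 log₁₀(2.40×10⁴) = 43.8 dB
N = −174 + 43.8 + 4.32 = −125.88 dBm
SNR = P_sig − N = −85.6 − (−125.88) = 40.28 dB → 40.3 dB

40.3 dB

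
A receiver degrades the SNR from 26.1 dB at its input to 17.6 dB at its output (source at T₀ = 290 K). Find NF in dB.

8.5 dB

NF (dB) = SNR_in(dB) − SNR_out(dB) when the source is at T₀
NF = 26.1 − 17.6 = 8.5 dB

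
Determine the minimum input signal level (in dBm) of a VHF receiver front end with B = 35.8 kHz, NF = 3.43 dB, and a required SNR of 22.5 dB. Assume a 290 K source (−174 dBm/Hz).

Sensitivity = −174 + 10 log₁₀(B) + NF + SNR_min
= −174 + 45.54 + 3.43 + 22.5
= −102.53 dBm → −102.5 dBm

−102.5 dBm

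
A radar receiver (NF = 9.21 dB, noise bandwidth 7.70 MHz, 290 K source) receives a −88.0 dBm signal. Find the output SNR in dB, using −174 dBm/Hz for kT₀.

7.9 dB

Noise floor: N = −174 + 10 log₁₀(B) + NF
10 log₁₀(7.70×10⁶) = 68.86 dB
N = −174 + 68.86 + 9.21 = −95.93 dBm
SNR = P_sig − N = −88.0 − (−95.93) = 7.93 dB → 7.9 dB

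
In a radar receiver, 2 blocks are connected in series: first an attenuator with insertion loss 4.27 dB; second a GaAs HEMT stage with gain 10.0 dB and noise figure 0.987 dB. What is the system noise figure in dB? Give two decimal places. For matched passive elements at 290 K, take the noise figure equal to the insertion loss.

5.26 dB

Convert to linear (a loss of L dB is a gain of −L dB): F_i = 10^(NF_i/10), G_i = 10^(G_i,dB/10)
  Stage 1: F_1 = 10^(4.27/10) = 2.673, G_1 = 10^(−4.27/10) = 0.3741
  Stage 2: F_2 = 10^(0.987/10) = 1.255, G_2 = 10^(10.0/10) = 10.00
Friis cascade:
  F = 2.673 + (1.255 − 1)/0.3741 = 3.355
NF = 10 log₁₀(3.355) = 5.26 dB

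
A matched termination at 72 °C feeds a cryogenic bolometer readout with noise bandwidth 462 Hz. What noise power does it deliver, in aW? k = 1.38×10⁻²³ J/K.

2.20 aW

T = 72 °C + 273.15 = 345.15 K
P_n = kTB = 1.38×10⁻²³ × 345.15 × 4.62×10² = 2.20×10⁻¹⁸ W = 2.20 aW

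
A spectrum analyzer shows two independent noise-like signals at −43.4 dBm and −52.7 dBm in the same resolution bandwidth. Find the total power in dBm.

Convert to linear, add, convert back:
P₁ = 4.57×10⁻⁸ W, P₂ = 5.37×10⁻⁹ W
P_tot = 5.11×10⁻⁸ W → 10 log₁₀(P_tot / 10⁻³) = −42.9 dBm

−42.9 dBm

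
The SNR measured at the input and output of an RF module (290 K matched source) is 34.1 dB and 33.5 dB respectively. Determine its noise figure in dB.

0.6 dB

NF (dB) = SNR_in(dB) − SNR_out(dB) when the source is at T₀
NF = 34.1 − 33.5 = 0.6 dB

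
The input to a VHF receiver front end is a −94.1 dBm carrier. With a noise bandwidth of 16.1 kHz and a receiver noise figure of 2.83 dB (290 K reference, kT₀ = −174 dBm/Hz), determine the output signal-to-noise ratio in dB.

35.0 dB

Noise floor: N = −174 + 10 log₁₀(B) + NF
10 log₁₀(1.61×10⁴) = 42.07 dB
N = −174 + 42.07 + 2.83 = −129.10 dBm
SNR = P_sig − N = −94.1 − (−129.10) = 35.00 dB → 35.0 dB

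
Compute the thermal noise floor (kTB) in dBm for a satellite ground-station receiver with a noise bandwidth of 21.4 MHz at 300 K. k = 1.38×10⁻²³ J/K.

−100.5 dBm

P_n = kTB = 1.38×10⁻²³ × 300 × 2.14×10⁷ = 8.86×10⁻¹⁴ W
In dBm: 10 log₁₀(8.86×10⁻¹⁴ / 10⁻³) = −100.5 dBm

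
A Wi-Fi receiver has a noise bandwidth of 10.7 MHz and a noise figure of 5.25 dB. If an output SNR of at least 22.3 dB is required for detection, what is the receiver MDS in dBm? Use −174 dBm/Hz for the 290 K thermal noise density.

−76.2 dBm

Sensitivity = −174 + 10 log₁₀(B) + NF + SNR_min
= −174 + 70.29 + 5.25 + 22.3
= −76.16 dBm → −76.2 dBm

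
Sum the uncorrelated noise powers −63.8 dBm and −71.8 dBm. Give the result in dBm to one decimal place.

Convert to linear, add, convert back:
P₁ = 4.17×10⁻¹⁰ W, P₂ = 6.61×10⁻¹¹ W
P_tot = 4.83×10⁻¹⁰ W → 10 log₁₀(P_tot / 10⁻³) = −63.2 dBm

−63.2 dBm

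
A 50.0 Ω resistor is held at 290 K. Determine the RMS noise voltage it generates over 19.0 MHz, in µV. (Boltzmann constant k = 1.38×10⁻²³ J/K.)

3.90 µV

V_n = √(4kTRB)
4kTRB = 4 × 1.38×10⁻²³ × 290 × 5.00×10¹ × 1.90×10⁷ = 1.52×10⁻¹¹ V²
V_n = √(1.52×10⁻¹¹) = 3.90×10⁻⁶ V = 3.90 µV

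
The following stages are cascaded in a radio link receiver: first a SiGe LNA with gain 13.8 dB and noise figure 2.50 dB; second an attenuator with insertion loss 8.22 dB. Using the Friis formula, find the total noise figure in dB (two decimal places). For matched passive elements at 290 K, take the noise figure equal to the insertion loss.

Convert to linear (a loss of L dB is a gain of −L dB): F_i = 10^(NF_i/10), G_i = 10^(G_i,dB/10)
  Stage 1: F_1 = 10^(2.50/10) = 1.778, G_1 = 10^(13.8/10) = 23.99
  Stage 2: F_2 = 10^(8.22/10) = 6.637, G_2 = 10^(−8.22/10) = 0.1507
Friis cascade:
  F = 1.778 + (6.637 − 1)/23.99 = 2.013
NF = 10 log₁₀(2.013) = 3.04 dB

3.04 dB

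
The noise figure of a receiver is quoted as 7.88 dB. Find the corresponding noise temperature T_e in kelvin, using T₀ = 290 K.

F = 10^(7.88/10) = 6.13762
T_e = (F − 1)·T₀ = (6.13762 − 1) × 290 = 1490 K

1490 K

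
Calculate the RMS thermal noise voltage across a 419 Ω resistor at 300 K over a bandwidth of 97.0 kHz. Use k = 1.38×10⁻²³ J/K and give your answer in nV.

V_n = √(4kTRB)
4kTRB = 4 × 1.38×10⁻²³ × 300 × 4.19×10² × 9.70×10⁴ = 6.73×10⁻¹³ V²
V_n = √(6.73×10⁻¹³) = 8.20×10⁻⁷ V = 820 nV

820 nV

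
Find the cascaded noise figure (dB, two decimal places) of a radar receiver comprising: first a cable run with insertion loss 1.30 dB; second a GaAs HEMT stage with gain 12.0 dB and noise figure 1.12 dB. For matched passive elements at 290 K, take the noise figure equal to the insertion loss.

2.42 dB

Convert to linear (a loss of L dB is a gain of −L dB): F_i = 10^(NF_i/10), G_i = 10^(G_i,dB/10)
  Stage 1: F_1 = 10^(1.30/10) = 1.349, G_1 = 10^(−1.30/10) = 0.7413
  Stage 2: F_2 = 10^(1.12/10) = 1.294, G_2 = 10^(12.0/10) = 15.85
Friis cascade:
  F = 1.349 + (1.294 − 1)/0.7413 = 1.746
NF = 10 log₁₀(1.746) = 2.42 dB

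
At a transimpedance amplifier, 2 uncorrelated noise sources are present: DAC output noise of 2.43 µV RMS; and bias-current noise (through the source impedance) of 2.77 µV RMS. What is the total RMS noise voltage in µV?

Uncorrelated sources add in power (mean-square): V_tot = √(ΣV_i²)
V_tot = √[(2.43×10⁻⁶)² + (2.77×10⁻⁶)²] = 3.68×10⁻⁶ V = 3.68 µV

3.68 µV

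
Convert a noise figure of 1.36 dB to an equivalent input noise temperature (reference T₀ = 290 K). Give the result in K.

F = 10^(1.36/10) = 1.36773
T_e = (F − 1)·T₀ = (1.36773 − 1) × 290 = 107 K

107 K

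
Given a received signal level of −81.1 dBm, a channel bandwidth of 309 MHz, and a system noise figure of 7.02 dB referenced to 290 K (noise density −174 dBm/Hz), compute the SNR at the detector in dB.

1.0 dB

Noise floor: N = −174 + 10 log₁₀(B) + NF
10 log₁₀(3.09×10⁸) = 84.9 dB
N = −174 + 84.9 + 7.02 = −82.08 dBm
SNR = P_sig − N = −81.1 − (−82.08) = 0.98 dB → 1.0 dB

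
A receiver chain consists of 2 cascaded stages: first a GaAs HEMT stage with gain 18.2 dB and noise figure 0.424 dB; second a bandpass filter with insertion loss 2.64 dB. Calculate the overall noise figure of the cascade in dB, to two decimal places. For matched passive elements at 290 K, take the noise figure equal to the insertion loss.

Convert to linear (a loss of L dB is a gain of −L dB): F_i = 10^(NF_i/10), G_i = 10^(G_i,dB/10)
  Stage 1: F_1 = 10^(0.424/10) = 1.103, G_1 = 10^(18.2/10) = 66.07
  Stage 2: F_2 = 10^(2.64/10) = 1.837, G_2 = 10^(−2.64/10) = 0.5445
Friis cascade:
  F = 1.103 + (1.837 − 1)/66.07 = 1.115
NF = 10 log₁₀(1.115) = 0.47 dB

0.47 dB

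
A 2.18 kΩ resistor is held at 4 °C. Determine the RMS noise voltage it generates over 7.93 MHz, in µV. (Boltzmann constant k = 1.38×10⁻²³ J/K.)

16.3 µV

T = 4 °C + 273.15 = 277.15 K
V_n = √(4kTRB)
4kTRB = 4 × 1.38×10⁻²³ × 277.15 × 2.18×10³ × 7.93×10⁶ = 2.64×10⁻¹⁰ V²
V_n = √(2.64×10⁻¹⁰) = 1.63×10⁻⁵ V = 16.3 µV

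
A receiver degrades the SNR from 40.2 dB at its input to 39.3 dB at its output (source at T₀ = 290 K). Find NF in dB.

NF (dB) = SNR_in(dB) − SNR_out(dB) when the source is at T₀
NF = 40.2 − 39.3 = 0.9 dB

0.9 dB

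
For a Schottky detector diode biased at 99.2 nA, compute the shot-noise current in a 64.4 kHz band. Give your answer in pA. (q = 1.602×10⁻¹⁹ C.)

45.2 pA

I_n = √(2qI·B)
2qI·B = 2 × 1.602×10⁻¹⁹ × 9.92×10⁻⁸ × 6.44×10⁴ = 2.05×10⁻²¹ A²
I_n = √(2.05×10⁻²¹) = 4.52×10⁻¹¹ A = 45.2 pA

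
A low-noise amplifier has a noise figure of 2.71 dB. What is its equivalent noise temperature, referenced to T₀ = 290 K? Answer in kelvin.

F = 10^(2.71/10) = 1.86638
T_e = (F − 1)·T₀ = (1.86638 − 1) × 290 = 251 K

251 K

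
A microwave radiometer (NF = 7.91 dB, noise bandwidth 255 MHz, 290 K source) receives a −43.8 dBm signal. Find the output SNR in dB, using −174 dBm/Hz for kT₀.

Noise floor: N = −174 + 10 log₁₀(B) + NF
10 log₁₀(2.55×10⁸) = 84.07 dB
N = −174 + 84.07 + 7.91 = −82.02 dBm
SNR = P_sig − N = −43.8 − (−82.02) = 38.22 dB → 38.2 dB

38.2 dB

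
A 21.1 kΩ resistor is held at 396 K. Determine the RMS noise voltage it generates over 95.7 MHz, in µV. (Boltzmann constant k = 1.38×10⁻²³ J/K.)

V_n = √(4kTRB)
4kTRB = 4 × 1.38×10⁻²³ × 396 × 2.11×10⁴ × 9.57×10⁷ = 4.41×10⁻⁸ V²
V_n = √(4.41×10⁻⁸) = 2.10×10⁻⁴ V = 210 µV

210 µV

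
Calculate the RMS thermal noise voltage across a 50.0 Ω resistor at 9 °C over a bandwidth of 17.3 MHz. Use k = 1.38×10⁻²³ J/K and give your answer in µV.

T = 9 °C + 273.15 = 282.15 K
V_n = √(4kTRB)
4kTRB = 4 × 1.38×10⁻²³ × 282.15 × 5.00×10¹ × 1.73×10⁷ = 1.35×10⁻¹¹ V²
V_n = √(1.35×10⁻¹¹) = 3.67×10⁻⁶ V = 3.67 µV

3.67 µV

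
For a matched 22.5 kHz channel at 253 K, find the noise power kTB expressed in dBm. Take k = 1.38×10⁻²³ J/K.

P_n = kTB = 1.38×10⁻²³ × 253 × 2.25×10⁴ = 7.86×10⁻¹⁷ W
In dBm: 10 log₁₀(7.86×10⁻¹⁷ / 10⁻³) = −131.0 dBm

−131.0 dBm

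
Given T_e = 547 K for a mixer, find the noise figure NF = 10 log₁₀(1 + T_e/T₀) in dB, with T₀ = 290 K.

4.60 dB

F = 1 + T_e/T₀ = 1 + 547/290 = 2.88621
NF = 10 log₁₀(2.88621) = 4.60 dB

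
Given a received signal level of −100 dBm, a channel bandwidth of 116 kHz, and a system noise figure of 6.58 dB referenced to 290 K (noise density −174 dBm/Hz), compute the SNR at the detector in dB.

Noise floor: N = −174 + 10 log₁₀(B) + NF
10 log₁₀(1.16×10⁵) = 50.64 dB
N = −174 + 50.64 + 6.58 = −116.78 dBm
SNR = P_sig − N = −100 − (−116.78) = 16.78 dB → 16.8 dB

16.8 dB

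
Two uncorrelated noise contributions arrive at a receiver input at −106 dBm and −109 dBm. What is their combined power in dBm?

−104.2 dBm

Convert to linear, add, convert back:
P₁ = 2.51×10⁻¹⁴ W, P₂ = 1.26×10⁻¹⁴ W
P_tot = 3.77×10⁻¹⁴ W → 10 log₁₀(P_tot / 10⁻³) = −104.2 dBm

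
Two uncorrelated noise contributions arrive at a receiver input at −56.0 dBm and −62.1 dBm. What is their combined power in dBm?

−55.0 dBm

Convert to linear, add, convert back:
P₁ = 2.51×10⁻⁹ W, P₂ = 6.17×10⁻¹⁰ W
P_tot = 3.13×10⁻⁹ W → 10 log₁₀(P_tot / 10⁻³) = −55.0 dBm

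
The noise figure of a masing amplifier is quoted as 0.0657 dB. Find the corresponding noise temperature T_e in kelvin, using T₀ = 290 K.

4.42 K

F = 10^(0.0657/10) = 1.01524
T_e = (F − 1)·T₀ = (1.01524 − 1) × 290 = 4.42 K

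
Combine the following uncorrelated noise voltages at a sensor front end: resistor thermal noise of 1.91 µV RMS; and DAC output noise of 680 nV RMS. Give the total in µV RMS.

Uncorrelated sources add in power (mean-square): V_tot = √(ΣV_i²)
V_tot = √[(1.91×10⁻⁶)² + (6.80×10⁻⁷)²] = 2.03×10⁻⁶ V = 2.03 µV

2.03 µV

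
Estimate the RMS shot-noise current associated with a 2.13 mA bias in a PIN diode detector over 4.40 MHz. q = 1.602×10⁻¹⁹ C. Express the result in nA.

54.8 nA

I_n = √(2qI·B)
2qI·B = 2 × 1.602×10⁻¹⁹ × 2.13×10⁻³ × 4.40×10⁶ = 3.00×10⁻¹⁵ A²
I_n = √(3.00×10⁻¹⁵) = 5.48×10⁻⁸ A = 54.8 nA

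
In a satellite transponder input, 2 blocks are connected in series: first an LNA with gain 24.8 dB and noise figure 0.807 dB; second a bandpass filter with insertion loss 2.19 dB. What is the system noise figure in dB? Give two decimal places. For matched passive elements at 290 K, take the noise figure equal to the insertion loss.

Convert to linear (a loss of L dB is a gain of −L dB): F_i = 10^(NF_i/10), G_i = 10^(G_i,dB/10)
  Stage 1: F_1 = 10^(0.807/10) = 1.204, G_1 = 10^(24.8/10) = 302.0
  Stage 2: F_2 = 10^(2.19/10) = 1.656, G_2 = 10^(−2.19/10) = 0.6039
Friis cascade:
  F = 1.204 + (1.656 − 1)/302.0 = 1.206
NF = 10 log₁₀(1.206) = 0.81 dB

0.81 dB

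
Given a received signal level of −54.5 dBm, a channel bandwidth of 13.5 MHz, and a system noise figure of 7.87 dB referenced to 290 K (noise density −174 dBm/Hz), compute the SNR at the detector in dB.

Noise floor: N = −174 + 10 log₁₀(B) + NF
10 log₁₀(1.35×10⁷) = 71.3 dB
N = −174 + 71.3 + 7.87 = −94.83 dBm
SNR = P_sig − N = −54.5 − (−94.83) = 40.33 dB → 40.3 dB

40.3 dB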